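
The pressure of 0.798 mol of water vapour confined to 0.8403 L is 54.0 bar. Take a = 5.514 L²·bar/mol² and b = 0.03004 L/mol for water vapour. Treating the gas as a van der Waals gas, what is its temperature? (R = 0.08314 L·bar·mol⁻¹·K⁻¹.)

T ≈ 725.6 K

T = (P + a n²/V²)(V − nb)/(nR)
P + a n²/V² = 54.0 + (5.514)(0.798)²/(0.8403)² = 58.973 bar
V − nb = 0.8403 − (0.798)(0.03004) = 0.81633 L
T = (58.973)(0.81633)/((0.798)(0.08314)) = 725.6 K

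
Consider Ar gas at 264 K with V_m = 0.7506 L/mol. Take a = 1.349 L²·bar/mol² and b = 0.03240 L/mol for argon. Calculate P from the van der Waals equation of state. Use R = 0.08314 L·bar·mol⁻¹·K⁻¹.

P = RT/(V_m − b) − a/V_m²
RT/(V_m − b) = (0.08314)(264)/(0.7506 − 0.03240) = 21.949/0.71820 = 30.561 bar
a/V_m² = 1.349/(0.7506)² = 2.3944 bar
P = 30.561 − 2.3944 = 28.17 bar

P ≈ 28.17 bar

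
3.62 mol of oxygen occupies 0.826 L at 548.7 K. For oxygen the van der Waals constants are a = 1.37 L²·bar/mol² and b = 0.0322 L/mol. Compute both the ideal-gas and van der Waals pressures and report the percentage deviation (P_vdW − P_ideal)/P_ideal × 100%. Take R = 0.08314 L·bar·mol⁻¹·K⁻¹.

Ideal: P_ideal = nRT/V = (3.62)(0.08314)(548.7)/0.826 = 199.928 bar
vdW: P = nRT/(V − nb) − a n²/V² = 165.140/0.709436 − 17.9530/0.682276 = 232.776 − 26.3134 = 206.463 bar
% deviation = (206.463 − 199.928)/199.928 × 100% = 3.27%

3.27 %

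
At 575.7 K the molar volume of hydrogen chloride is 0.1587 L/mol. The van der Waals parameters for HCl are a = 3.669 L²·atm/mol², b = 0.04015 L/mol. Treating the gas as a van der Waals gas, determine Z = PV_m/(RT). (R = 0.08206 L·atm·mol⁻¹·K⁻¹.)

P = RT/(V_m − b) − a/V_m² = (0.08206)(575.7)/(0.1587 − 0.04015) − 3.669/(0.1587)²
  = 47.242/0.11855 − 145.68 = 398.50 − 145.68 = 252.82 atm
Z = PV_m/(RT) = (252.82)(0.1587)/((0.08206)(575.7)) = 40.123/47.242 = 0.8493

Z ≈ 0.8493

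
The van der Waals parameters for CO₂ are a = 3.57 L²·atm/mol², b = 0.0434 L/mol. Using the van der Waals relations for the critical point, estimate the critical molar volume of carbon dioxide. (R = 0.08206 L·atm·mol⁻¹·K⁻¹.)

V_m,c ≈ 0.1302 L/mol

For a van der Waals gas, V_m,c = 3b.
V_m,c = 3×0.0434 = 0.1302 L/mol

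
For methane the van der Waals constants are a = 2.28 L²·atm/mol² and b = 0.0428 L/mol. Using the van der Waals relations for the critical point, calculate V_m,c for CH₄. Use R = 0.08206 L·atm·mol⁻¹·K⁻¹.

For a van der Waals gas, V_m,c = 3b.
V_m,c = 3×0.0428 = 0.1284 L/mol

V_m,c ≈ 0.1284 L/mol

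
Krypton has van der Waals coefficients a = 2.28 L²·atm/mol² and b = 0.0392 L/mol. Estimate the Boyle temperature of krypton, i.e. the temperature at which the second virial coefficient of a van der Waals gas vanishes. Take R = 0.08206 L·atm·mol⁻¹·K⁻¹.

T_B ≈ 708.8 K

For a van der Waals gas the second virial coefficient B₂ = b − a/(RT) vanishes at T_B = a/(Rb).
T_B = 2.28/(0.08206×0.0392) = 2.28/0.0032168 = 708.8 K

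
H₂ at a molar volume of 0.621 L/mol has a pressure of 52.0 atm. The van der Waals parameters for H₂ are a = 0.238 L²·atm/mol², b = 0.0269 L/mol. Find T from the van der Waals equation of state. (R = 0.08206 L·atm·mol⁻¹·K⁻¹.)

T ≈ 380.9 K

T = (P + a/V_m²)(V_m − b)/R
P + a/V_m² = 52.0 + 0.238/(0.621)² = 52.617 atm
V_m − b = 0.621 − 0.0269 = 0.59410 L/mol
T = (52.617)(0.59410)/0.08206 = 380.9 K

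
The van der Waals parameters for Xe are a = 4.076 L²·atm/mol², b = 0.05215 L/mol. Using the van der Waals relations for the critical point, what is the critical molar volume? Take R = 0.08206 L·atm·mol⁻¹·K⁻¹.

V_m,c ≈ 0.1565 L/mol

For a van der Waals gas, V_m,c = 3b.
V_m,c = 3×0.05215 = 0.1565 L/mol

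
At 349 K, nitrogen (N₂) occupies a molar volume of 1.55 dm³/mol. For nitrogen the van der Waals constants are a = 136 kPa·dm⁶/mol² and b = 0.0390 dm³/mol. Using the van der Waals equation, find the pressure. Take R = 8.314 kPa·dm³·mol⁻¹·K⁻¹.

P ≈ 1864 kPa

P = RT/(V_m − b) − a/V_m²
RT/(V_m − b) = (8.314)(349)/(1.55 − 0.0390) = 2901.6/1.5110 = 1920.3 kPa
a/V_m² = 136/(1.55)² = 56.608 kPa
P = 1920.3 − 56.608 = 1864 kPa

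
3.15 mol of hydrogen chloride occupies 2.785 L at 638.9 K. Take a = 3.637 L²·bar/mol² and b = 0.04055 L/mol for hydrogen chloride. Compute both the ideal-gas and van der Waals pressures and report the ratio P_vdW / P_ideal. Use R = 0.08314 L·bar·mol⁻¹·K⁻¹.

P_vdW / P_ideal ≈ 0.9706

Ideal: P_ideal = nRT/V = (3.15)(0.08314)(638.9)/2.785 = 60.0798 bar
vdW: P = nRT/(V − nb) − a n²/V² = 167.322/2.65727 − 36.0881/7.75623 = 62.9676 − 4.65279 = 58.3148 bar
Ratio = 58.3148/60.0798 = 0.9706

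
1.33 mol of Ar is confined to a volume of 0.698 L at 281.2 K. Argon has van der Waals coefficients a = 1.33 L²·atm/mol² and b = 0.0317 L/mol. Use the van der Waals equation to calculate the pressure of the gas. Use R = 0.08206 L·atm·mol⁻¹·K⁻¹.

P = nRT/(V − nb) − a n²/V²
nRT/(V − nb) = (1.33)(0.08206)(281.2)/(0.698 − 1.33×0.0317) = 30.690/0.65584 = 46.795 atm
a n²/V² = (1.33)(1.33)²/(0.698)² = 4.8289 atm
P = 46.795 − 4.8289 = 41.97 atm

P ≈ 41.97 atm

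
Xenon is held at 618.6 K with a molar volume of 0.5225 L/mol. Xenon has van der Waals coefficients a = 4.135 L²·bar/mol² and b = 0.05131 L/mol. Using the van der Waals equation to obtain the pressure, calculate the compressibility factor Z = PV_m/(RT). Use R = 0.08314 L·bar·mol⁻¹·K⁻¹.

Z ≈ 0.9550

P = RT/(V_m − b) − a/V_m² = (0.08314)(618.6)/(0.5225 − 0.05131) − 4.135/(0.5225)²
  = 51.430/0.47119 − 15.146 = 109.15 − 15.146 = 94.00 bar
Z = PV_m/(RT) = (94.00)(0.5225)/((0.08314)(618.6)) = 49.115/51.430 = 0.9550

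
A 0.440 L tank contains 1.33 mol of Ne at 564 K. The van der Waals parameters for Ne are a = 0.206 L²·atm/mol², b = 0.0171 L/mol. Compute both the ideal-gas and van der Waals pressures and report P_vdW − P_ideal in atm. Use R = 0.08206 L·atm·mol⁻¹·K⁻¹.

ΔP ≈ 5.74 atm

Ideal: P_ideal = nRT/V = (1.33)(0.08206)(564)/0.440 = 139.897 atm
vdW: P = nRT/(V − nb) − a n²/V² = 61.5548/0.417257 − 0.364393/0.193600 = 147.523 − 1.88220 = 145.641 atm
ΔP = 145.641 − 139.897 = 5.74 atm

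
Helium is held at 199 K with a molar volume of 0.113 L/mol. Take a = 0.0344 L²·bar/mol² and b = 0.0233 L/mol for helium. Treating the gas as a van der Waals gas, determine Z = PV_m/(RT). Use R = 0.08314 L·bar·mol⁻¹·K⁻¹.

P = RT/(V_m − b) − a/V_m² = (0.08314)(199)/(0.113 − 0.0233) − 0.0344/(0.113)²
  = 16.545/0.089700 − 2.6940 = 184.45 − 2.6940 = 181.76 bar
Z = PV_m/(RT) = (181.76)(0.113)/((0.08314)(199)) = 20.539/16.545 = 1.241

Z ≈ 1.241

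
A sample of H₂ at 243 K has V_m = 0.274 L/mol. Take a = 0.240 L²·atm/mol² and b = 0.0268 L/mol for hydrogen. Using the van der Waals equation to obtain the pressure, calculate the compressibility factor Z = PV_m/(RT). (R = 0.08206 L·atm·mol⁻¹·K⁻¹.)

P = RT/(V_m − b) − a/V_m² = (0.08206)(243)/(0.274 − 0.0268) − 0.240/(0.274)²
  = 19.941/0.24720 − 3.1968 = 80.667 − 3.1968 = 77.470 atm
Z = PV_m/(RT) = (77.470)(0.274)/((0.08206)(243)) = 21.227/19.941 = 1.064

Z ≈ 1.064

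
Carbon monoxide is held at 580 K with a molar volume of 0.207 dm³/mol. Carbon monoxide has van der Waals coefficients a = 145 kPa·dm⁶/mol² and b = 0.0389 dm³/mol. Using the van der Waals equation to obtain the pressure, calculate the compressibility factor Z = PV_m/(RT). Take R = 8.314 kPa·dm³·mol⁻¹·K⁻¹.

Z ≈ 1.086

P = RT/(V_m − b) − a/V_m² = (8.314)(580)/(0.207 − 0.0389) − 145/(0.207)²
  = 4822.1/0.16810 − 3384.0 = 28686 − 3384.0 = 25302 kPa
Z = PV_m/(RT) = (25302)(0.207)/((8.314)(580)) = 5237.5/4822.1 = 1.086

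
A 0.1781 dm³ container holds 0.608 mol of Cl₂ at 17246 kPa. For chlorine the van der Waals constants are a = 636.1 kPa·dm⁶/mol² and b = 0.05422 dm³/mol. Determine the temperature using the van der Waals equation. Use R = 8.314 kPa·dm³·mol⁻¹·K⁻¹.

T ≈ 708.0 K

T = (P + a n²/V²)(V − nb)/(nR)
P + a n²/V² = 17246 + (636.1)(0.608)²/(0.1781)² = 24659 kPa
V − nb = 0.1781 − (0.608)(0.05422) = 0.14513 dm³
T = (24659)(0.14513)/((0.608)(8.314)) = 708.0 K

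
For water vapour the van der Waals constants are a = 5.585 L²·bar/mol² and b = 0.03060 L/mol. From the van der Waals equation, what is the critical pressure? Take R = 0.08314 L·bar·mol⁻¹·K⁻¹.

P_c ≈ 220.9 bar

For a van der Waals gas, P_c = a/(27b²).
P_c = 5.585/(27×(0.03060)²) = 5.585/0.025282 = 220.9 bar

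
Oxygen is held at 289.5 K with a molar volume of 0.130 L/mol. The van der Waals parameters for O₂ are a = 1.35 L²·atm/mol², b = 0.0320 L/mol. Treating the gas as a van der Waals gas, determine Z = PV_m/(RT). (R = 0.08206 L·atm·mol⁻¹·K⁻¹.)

P = RT/(V_m − b) − a/V_m² = (0.08206)(289.5)/(0.130 − 0.0320) − 1.35/(0.130)²
  = 23.756/0.098000 − 79.882 = 242.41 − 79.882 = 162.53 atm
Z = PV_m/(RT) = (162.53)(0.130)/((0.08206)(289.5)) = 21.129/23.756 = 0.8894

Z ≈ 0.8894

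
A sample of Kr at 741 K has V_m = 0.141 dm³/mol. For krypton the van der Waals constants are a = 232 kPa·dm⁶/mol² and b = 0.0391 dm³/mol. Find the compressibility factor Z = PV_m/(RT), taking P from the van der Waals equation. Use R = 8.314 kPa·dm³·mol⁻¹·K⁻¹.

P = RT/(V_m − b) − a/V_m² = (8.314)(741)/(0.141 − 0.0391) − 232/(0.141)²
  = 6160.7/0.10190 − 11669 = 60458 − 11669 = 48789 kPa
Z = PV_m/(RT) = (48789)(0.141)/((8.314)(741)) = 6879.2/6160.7 = 1.117

Z ≈ 1.117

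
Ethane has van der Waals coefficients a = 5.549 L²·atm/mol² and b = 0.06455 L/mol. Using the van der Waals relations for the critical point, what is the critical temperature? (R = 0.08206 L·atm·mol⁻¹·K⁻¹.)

T_c ≈ 310.4 K

For a van der Waals gas, T_c = 8a/(27Rb).
T_c = 8×5.549/(27×0.08206×0.06455) = 44.392/0.14302 = 310.4 K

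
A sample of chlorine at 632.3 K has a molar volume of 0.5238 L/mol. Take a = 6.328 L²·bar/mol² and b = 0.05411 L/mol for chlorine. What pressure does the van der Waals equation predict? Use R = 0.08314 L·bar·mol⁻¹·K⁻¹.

P = RT/(V_m − b) − a/V_m²
RT/(V_m − b) = (0.08314)(632.3)/(0.5238 − 0.05411) = 52.569/0.46969 = 111.92 bar
a/V_m² = 6.328/(0.5238)² = 23.064 bar
P = 111.92 − 23.064 = 88.86 bar

P ≈ 88.86 bar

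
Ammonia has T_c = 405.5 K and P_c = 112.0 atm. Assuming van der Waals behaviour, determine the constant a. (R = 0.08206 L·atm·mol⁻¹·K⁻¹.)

a ≈ 4.171 L²·atm/mol²

From T_c = 8a/(27Rb) and P_c = a/(27b²): a = 27 R² T_c²/(64 P_c).
a = 27×(0.08206)²×(405.5)²/(64×112.0) = 29896/7168.0 = 4.171 L²·atm/mol²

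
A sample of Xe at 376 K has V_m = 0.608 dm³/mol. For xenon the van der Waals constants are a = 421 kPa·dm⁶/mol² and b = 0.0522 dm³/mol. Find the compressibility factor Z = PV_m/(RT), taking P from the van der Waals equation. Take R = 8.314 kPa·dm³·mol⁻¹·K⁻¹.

Z ≈ 0.8724

P = RT/(V_m − b) − a/V_m² = (8.314)(376)/(0.608 − 0.0522) − 421/(0.608)²
  = 3126.1/0.55580 − 1138.9 = 5624.5 − 1138.9 = 4485.6 kPa
Z = PV_m/(RT) = (4485.6)(0.608)/((8.314)(376)) = 2727.2/3126.1 = 0.8724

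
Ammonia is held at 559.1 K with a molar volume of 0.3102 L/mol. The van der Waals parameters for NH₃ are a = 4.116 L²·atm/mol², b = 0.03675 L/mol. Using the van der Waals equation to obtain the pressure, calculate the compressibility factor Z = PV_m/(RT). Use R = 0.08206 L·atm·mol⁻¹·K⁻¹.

P = RT/(V_m − b) − a/V_m² = (0.08206)(559.1)/(0.3102 − 0.03675) − 4.116/(0.3102)²
  = 45.880/0.27345 − 42.775 = 167.78 − 42.775 = 125.01 atm
Z = PV_m/(RT) = (125.01)(0.3102)/((0.08206)(559.1)) = 38.778/45.880 = 0.8452

Z ≈ 0.8452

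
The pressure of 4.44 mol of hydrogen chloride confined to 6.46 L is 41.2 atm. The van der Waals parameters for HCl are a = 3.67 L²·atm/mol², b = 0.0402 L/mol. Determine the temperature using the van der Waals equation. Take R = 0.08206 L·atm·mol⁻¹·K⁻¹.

T = (P + a n²/V²)(V − nb)/(nR)
P + a n²/V² = 41.2 + (3.67)(4.44)²/(6.46)² = 42.934 atm
V − nb = 6.46 − (4.44)(0.0402) = 6.2815 L
T = (42.934)(6.2815)/((4.44)(0.08206)) = 740.2 K

T ≈ 740.2 K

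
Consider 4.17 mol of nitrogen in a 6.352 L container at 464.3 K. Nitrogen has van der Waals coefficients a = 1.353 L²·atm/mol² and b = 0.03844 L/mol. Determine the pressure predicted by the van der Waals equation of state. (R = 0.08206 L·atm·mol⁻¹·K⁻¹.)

P ≈ 25.08 atm

P = nRT/(V − nb) − a n²/V²
nRT/(V − nb) = (4.17)(0.08206)(464.3)/(6.352 − 4.17×0.03844) = 158.88/6.1917 = 25.660 atm
a n²/V² = (1.353)(4.17)²/(6.352)² = 0.58311 atm
P = 25.660 − 0.58311 = 25.08 atm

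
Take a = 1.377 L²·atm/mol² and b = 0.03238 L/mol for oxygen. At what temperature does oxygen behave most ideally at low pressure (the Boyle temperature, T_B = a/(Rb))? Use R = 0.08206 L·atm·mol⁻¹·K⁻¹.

T_B ≈ 518.2 K

For a van der Waals gas the second virial coefficient B₂ = b − a/(RT) vanishes at T_B = a/(Rb).
T_B = 1.377/(0.08206×0.03238) = 1.377/0.0026571 = 518.2 K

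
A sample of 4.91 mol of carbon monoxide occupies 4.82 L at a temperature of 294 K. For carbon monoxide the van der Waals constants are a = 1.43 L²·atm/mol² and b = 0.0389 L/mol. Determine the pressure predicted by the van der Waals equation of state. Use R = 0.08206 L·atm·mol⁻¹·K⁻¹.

P ≈ 24.11 atm

P = nRT/(V − nb) − a n²/V²
nRT/(V − nb) = (4.91)(0.08206)(294)/(4.82 − 4.91×0.0389) = 118.46/4.6290 = 25.591 atm
a n²/V² = (1.43)(4.91)²/(4.82)² = 1.4839 atm
P = 25.591 − 1.4839 = 24.11 atm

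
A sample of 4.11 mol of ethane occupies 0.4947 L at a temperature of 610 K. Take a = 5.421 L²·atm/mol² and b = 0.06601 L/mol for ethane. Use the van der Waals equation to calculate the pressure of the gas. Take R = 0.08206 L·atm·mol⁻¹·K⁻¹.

P = nRT/(V − nb) − a n²/V²
nRT/(V − nb) = (4.11)(0.08206)(610)/(0.4947 − 4.11×0.06601) = 205.73/0.22340 = 920.90 atm
a n²/V² = (5.421)(4.11)²/(0.4947)² = 374.18 atm
P = 920.90 − 374.18 = 546.7 atm

P ≈ 546.7 atm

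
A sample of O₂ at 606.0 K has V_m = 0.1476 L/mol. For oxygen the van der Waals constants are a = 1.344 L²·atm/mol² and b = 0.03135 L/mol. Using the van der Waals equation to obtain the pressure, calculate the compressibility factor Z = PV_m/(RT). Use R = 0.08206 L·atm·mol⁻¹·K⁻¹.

Z ≈ 1.087

P = RT/(V_m − b) − a/V_m² = (0.08206)(606.0)/(0.1476 − 0.03135) − 1.344/(0.1476)²
  = 49.728/0.11625 − 61.692 = 427.77 − 61.692 = 366.08 atm
Z = PV_m/(RT) = (366.08)(0.1476)/((0.08206)(606.0)) = 54.033/49.728 = 1.087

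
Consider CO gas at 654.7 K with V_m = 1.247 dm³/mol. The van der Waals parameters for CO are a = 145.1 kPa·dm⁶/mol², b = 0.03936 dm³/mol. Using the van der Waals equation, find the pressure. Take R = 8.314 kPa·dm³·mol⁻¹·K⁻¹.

P ≈ 4414 kPa

P = RT/(V_m − b) − a/V_m²
RT/(V_m − b) = (8.314)(654.7)/(1.247 − 0.03936) = 5443.2/1.2076 = 4507.5 kPa
a/V_m² = 145.1/(1.247)² = 93.311 kPa
P = 4507.5 − 93.311 = 4414 kPa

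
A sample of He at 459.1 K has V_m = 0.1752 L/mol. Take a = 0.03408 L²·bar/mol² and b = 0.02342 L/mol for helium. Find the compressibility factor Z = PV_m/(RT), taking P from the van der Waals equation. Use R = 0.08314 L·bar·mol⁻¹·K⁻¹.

P = RT/(V_m − b) − a/V_m² = (0.08314)(459.1)/(0.1752 − 0.02342) − 0.03408/(0.1752)²
  = 38.170/0.15178 − 1.1103 = 251.48 − 1.1103 = 250.37 bar
Z = PV_m/(RT) = (250.37)(0.1752)/((0.08314)(459.1)) = 43.865/38.170 = 1.149

Z ≈ 1.149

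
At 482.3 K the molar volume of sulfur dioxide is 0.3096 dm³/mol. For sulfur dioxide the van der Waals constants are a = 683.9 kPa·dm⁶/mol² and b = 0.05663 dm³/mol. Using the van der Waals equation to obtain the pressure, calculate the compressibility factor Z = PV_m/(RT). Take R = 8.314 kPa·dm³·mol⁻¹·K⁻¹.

P = RT/(V_m − b) − a/V_m² = (8.314)(482.3)/(0.3096 − 0.05663) − 683.9/(0.3096)²
  = 4009.8/0.25297 − 7134.9 = 15851 − 7134.9 = 8716 kPa
Z = PV_m/(RT) = (8716)(0.3096)/((8.314)(482.3)) = 2698.5/4009.8 = 0.6730

Z ≈ 0.6730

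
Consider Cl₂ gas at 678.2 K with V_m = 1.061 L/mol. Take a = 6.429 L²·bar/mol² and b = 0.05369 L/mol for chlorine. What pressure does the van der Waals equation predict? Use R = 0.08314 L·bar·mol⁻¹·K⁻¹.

P = RT/(V_m − b) − a/V_m²
RT/(V_m − b) = (0.08314)(678.2)/(1.061 − 0.05369) = 56.386/1.0073 = 55.977 bar
a/V_m² = 6.429/(1.061)² = 5.7110 bar
P = 55.977 − 5.7110 = 50.27 bar

P ≈ 50.27 bar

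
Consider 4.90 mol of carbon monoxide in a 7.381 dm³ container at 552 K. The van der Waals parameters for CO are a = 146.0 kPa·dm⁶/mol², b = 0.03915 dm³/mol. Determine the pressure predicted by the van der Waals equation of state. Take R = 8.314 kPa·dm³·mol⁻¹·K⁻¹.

P = nRT/(V − nb) − a n²/V²
nRT/(V − nb) = (4.90)(8.314)(552)/(7.381 − 4.90×0.03915) = 22488/7.1892 = 3128.0 kPa
a n²/V² = (146.0)(4.90)²/(7.381)² = 64.345 kPa
P = 3128.0 − 64.345 = 3064 kPa

P ≈ 3064 kPa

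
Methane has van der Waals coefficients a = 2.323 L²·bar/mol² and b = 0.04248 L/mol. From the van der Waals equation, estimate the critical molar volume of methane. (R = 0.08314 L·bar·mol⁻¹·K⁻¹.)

For a van der Waals gas, V_m,c = 3b.
V_m,c = 3×0.04248 = 0.1274 L/mol

V_m,c ≈ 0.1274 L/mol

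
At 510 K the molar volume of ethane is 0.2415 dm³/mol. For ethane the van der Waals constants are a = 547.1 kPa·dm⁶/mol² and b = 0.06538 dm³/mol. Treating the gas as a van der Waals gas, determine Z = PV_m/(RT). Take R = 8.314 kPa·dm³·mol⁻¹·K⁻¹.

Z ≈ 0.8369

P = RT/(V_m − b) − a/V_m² = (8.314)(510)/(0.2415 − 0.06538) − 547.1/(0.2415)²
  = 4240.1/0.17612 − 9380.6 = 24075 − 9380.6 = 14694 kPa
Z = PV_m/(RT) = (14694)(0.2415)/((8.314)(510)) = 3548.6/4240.1 = 0.8369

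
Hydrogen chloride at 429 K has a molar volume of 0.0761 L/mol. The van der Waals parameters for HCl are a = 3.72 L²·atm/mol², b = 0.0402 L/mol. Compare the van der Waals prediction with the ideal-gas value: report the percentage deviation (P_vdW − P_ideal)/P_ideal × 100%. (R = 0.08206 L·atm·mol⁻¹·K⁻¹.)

Ideal: P_ideal = RT/V_m = (0.08206)(429)/0.0761 = 462.598 atm
vdW: P = RT/(V_m − b) − a/V_m² = 35.2037/0.0359000 − 3.72/0.00579121 = 980.604 − 642.353 = 338.251 atm
% deviation = (338.251 − 462.598)/462.598 × 100% = -26.88%

-26.88 %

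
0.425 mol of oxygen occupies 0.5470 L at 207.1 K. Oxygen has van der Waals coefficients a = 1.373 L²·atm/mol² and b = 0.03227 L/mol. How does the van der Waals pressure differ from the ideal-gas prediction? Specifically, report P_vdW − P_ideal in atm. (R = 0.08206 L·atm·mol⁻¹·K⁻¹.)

Ideal: P_ideal = nRT/V = (0.425)(0.08206)(207.1)/0.5470 = 13.2042 atm
vdW: P = nRT/(V − nb) − a n²/V² = 7.22272/0.533285 − 0.247998/0.299209 = 13.5438 − 0.828845 = 12.7150 atm
ΔP = 12.7150 − 13.2042 = -0.489 atm

ΔP ≈ -0.489 atm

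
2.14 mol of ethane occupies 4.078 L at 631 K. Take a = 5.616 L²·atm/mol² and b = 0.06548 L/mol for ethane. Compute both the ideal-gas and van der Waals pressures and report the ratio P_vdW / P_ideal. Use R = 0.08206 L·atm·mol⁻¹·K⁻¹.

P_vdW / P_ideal ≈ 0.9787

Ideal: P_ideal = nRT/V = (2.14)(0.08206)(631)/4.078 = 27.1724 atm
vdW: P = nRT/(V − nb) − a n²/V² = 110.809/3.93787 − 25.7190/16.6301 = 28.1393 − 1.54653 = 26.5928 atm
Ratio = 26.5928/27.1724 = 0.9787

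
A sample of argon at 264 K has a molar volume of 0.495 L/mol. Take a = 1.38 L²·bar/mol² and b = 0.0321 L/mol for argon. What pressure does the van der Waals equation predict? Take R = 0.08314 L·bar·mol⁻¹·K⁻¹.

P ≈ 41.78 bar

P = RT/(V_m − b) − a/V_m²
RT/(V_m − b) = (0.08314)(264)/(0.495 − 0.0321) = 21.949/0.46290 = 47.416 bar
a/V_m² = 1.38/(0.495)² = 5.6321 bar
P = 47.416 − 5.6321 = 41.78 bar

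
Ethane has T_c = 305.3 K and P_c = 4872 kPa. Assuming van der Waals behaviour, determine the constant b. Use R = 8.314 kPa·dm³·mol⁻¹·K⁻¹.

From T_c = 8a/(27Rb) and P_c = a/(27b²): b = R T_c/(8 P_c).
b = (8.314)(305.3)/(8×4872) = 2538.3/38976 = 0.06512 dm³/mol

b ≈ 0.06512 dm³/mol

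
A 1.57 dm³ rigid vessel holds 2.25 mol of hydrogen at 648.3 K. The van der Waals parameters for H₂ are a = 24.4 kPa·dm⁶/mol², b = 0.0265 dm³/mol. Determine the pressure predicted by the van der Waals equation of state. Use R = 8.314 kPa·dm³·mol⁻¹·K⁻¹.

P = nRT/(V − nb) − a n²/V²
nRT/(V − nb) = (2.25)(8.314)(648.3)/(1.57 − 2.25×0.0265) = 12127/1.5104 = 8029.0 kPa
a n²/V² = (24.4)(2.25)²/(1.57)² = 50.114 kPa
P = 8029.0 − 50.114 = 7979 kPa

P ≈ 7979 kPa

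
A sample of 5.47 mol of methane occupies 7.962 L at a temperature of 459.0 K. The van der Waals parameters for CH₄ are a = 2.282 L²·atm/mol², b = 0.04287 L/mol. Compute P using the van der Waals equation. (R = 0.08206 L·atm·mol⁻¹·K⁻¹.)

P = nRT/(V − nb) − a n²/V²
nRT/(V − nb) = (5.47)(0.08206)(459.0)/(7.962 − 5.47×0.04287) = 206.03/7.7275 = 26.662 atm
a n²/V² = (2.282)(5.47)²/(7.962)² = 1.0771 atm
P = 26.662 − 1.0771 = 25.58 atm

P ≈ 25.58 atm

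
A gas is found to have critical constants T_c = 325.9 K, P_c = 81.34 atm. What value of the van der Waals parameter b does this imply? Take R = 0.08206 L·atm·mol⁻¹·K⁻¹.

b ≈ 0.04110 L/mol

From T_c = 8a/(27Rb) and P_c = a/(27b²): b = R T_c/(8 P_c).
b = (0.08206)(325.9)/(8×81.34) = 26.743/650.72 = 0.04110 L/mol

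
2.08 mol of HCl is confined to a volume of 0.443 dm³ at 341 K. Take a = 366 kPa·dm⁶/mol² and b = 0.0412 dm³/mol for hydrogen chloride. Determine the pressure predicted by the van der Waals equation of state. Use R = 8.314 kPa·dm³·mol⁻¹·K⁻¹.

P = nRT/(V − nb) − a n²/V²
nRT/(V − nb) = (2.08)(8.314)(341)/(0.443 − 2.08×0.0412) = 5897.0/0.35730 = 16504 kPa
a n²/V² = (366)(2.08)²/(0.443)² = 8068.6 kPa
P = 16504 − 8068.6 = 8435 kPa

P ≈ 8435 kPa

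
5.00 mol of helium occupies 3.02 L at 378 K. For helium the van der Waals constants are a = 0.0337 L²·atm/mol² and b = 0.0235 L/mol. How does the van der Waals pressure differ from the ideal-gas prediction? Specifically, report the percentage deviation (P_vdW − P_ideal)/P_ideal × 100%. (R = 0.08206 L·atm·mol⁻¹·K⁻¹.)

Ideal: P_ideal = nRT/V = (5.00)(0.08206)(378)/3.02 = 51.3554 atm
vdW: P = nRT/(V − nb) − a n²/V² = 155.093/2.90250 − 0.842500/9.12040 = 53.4343 − 0.0923753 = 53.3419 atm
% deviation = (53.3419 − 51.3554)/51.3554 × 100% = 3.87%

3.87 %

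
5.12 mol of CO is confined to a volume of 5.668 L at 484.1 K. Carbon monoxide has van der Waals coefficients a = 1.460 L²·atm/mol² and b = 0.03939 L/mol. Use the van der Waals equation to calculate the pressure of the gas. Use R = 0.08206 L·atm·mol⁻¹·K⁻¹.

P = nRT/(V − nb) − a n²/V²
nRT/(V − nb) = (5.12)(0.08206)(484.1)/(5.668 − 5.12×0.03939) = 203.39/5.4663 = 37.208 atm
a n²/V² = (1.460)(5.12)²/(5.668)² = 1.1913 atm
P = 37.208 − 1.1913 = 36.02 atm

P ≈ 36.02 atm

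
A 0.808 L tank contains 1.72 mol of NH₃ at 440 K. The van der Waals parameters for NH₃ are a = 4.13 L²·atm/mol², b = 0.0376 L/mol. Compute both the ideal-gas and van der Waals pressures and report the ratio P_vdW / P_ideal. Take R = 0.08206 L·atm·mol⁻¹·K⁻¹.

P_vdW / P_ideal ≈ 0.8435

Ideal: P_ideal = nRT/V = (1.72)(0.08206)(440)/0.808 = 76.8602 atm
vdW: P = nRT/(V − nb) − a n²/V² = 62.1030/0.743328 − 12.2182/0.652864 = 83.5472 − 18.7148 = 64.8324 atm
Ratio = 64.8324/76.8602 = 0.8435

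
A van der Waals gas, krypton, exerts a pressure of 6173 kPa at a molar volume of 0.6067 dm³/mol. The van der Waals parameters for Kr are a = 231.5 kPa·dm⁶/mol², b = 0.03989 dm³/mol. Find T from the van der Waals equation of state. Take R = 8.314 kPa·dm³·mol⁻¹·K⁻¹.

T ≈ 463.7 K

T = (P + a/V_m²)(V_m − b)/R
P + a/V_m² = 6173 + 231.5/(0.6067)² = 6801.9 kPa
V_m − b = 0.6067 − 0.03989 = 0.56681 dm³/mol
T = (6801.9)(0.56681)/8.314 = 463.7 K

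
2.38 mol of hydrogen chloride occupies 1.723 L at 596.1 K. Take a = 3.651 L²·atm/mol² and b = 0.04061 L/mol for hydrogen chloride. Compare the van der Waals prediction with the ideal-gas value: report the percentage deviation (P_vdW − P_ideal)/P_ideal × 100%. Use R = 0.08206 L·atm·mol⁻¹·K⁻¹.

-4.37 %

Ideal: P_ideal = nRT/V = (2.38)(0.08206)(596.1)/1.723 = 67.5682 atm
vdW: P = nRT/(V − nb) − a n²/V² = 116.420/1.62635 − 20.6807/2.96873 = 71.5836 − 6.96618 = 64.6174 atm
% deviation = (64.6174 − 67.5682)/67.5682 × 100% = -4.37%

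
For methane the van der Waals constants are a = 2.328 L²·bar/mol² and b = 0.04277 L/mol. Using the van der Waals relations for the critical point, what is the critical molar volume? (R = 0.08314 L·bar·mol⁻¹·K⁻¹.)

V_m,c ≈ 0.1283 L/mol

For a van der Waals gas, V_m,c = 3b.
V_m,c = 3×0.04277 = 0.1283 L/mol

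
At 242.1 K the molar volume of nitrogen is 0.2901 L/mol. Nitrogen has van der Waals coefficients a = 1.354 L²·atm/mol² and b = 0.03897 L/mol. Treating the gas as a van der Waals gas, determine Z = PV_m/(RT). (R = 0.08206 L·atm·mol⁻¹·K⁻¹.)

P = RT/(V_m − b) − a/V_m² = (0.08206)(242.1)/(0.2901 − 0.03897) − 1.354/(0.2901)²
  = 19.867/0.25113 − 16.089 = 79.110 − 16.089 = 63.021 atm
Z = PV_m/(RT) = (63.021)(0.2901)/((0.08206)(242.1)) = 18.282/19.867 = 0.9202

Z ≈ 0.9202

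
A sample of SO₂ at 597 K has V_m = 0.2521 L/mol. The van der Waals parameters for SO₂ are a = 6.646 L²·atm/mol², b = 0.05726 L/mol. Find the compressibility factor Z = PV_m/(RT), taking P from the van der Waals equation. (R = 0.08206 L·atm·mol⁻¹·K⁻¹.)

P = RT/(V_m − b) − a/V_m² = (0.08206)(597)/(0.2521 − 0.05726) − 6.646/(0.2521)²
  = 48.990/0.19484 − 104.57 = 251.44 − 104.57 = 146.87 atm
Z = PV_m/(RT) = (146.87)(0.2521)/((0.08206)(597)) = 37.026/48.990 = 0.7558

Z ≈ 0.7558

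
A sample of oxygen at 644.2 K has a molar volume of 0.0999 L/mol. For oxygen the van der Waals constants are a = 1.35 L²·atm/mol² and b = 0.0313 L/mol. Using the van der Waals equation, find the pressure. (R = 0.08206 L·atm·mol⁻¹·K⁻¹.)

P ≈ 635.3 atm

P = RT/(V_m − b) − a/V_m²
RT/(V_m − b) = (0.08206)(644.2)/(0.0999 − 0.0313) = 52.863/0.068600 = 770.60 atm
a/V_m² = 1.35/(0.0999)² = 135.27 atm
P = 770.60 − 135.27 = 635.3 atm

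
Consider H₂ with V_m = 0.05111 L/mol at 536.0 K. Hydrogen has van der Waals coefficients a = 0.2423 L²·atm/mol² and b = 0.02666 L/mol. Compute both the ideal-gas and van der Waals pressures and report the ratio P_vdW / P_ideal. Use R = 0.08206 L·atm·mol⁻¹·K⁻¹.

P_vdW / P_ideal ≈ 1.983

Ideal: P_ideal = RT/V_m = (0.08206)(536.0)/0.05111 = 860.578 atm
vdW: P = RT/(V_m − b) − a/V_m² = 43.9842/0.0244500 − 0.2423/0.00261223 = 1798.94 − 92.7560 = 1706.18 atm
Ratio = 1706.18/860.578 = 1.983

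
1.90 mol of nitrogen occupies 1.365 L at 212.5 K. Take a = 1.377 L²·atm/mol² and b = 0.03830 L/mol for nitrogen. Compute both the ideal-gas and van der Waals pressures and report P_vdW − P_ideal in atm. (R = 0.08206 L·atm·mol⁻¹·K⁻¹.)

ΔP ≈ -1.301 atm

Ideal: P_ideal = nRT/V = (1.90)(0.08206)(212.5)/1.365 = 24.2723 atm
vdW: P = nRT/(V − nb) − a n²/V² = 33.1317/1.29223 − 4.97097/1.86323 = 25.6392 − 2.66793 = 22.9713 atm
ΔP = 22.9713 − 24.2723 = -1.301 atm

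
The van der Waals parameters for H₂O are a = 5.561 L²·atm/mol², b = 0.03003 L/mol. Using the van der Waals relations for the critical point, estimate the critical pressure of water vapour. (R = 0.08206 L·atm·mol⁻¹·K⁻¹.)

P_c ≈ 228.4 atm

For a van der Waals gas, P_c = a/(27b²).
P_c = 5.561/(27×(0.03003)²) = 5.561/0.024349 = 228.4 atm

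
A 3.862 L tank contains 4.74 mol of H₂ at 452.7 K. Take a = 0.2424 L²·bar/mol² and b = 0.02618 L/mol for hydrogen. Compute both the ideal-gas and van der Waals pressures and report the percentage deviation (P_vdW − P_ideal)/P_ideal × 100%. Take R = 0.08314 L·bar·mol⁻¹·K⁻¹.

2.53 %

Ideal: P_ideal = nRT/V = (4.74)(0.08314)(452.7)/3.862 = 46.1941 bar
vdW: P = nRT/(V − nb) − a n²/V² = 178.402/3.73791 − 5.44615/14.9150 = 47.7277 − 0.365146 = 47.3626 bar
% deviation = (47.3626 − 46.1941)/46.1941 × 100% = 2.53%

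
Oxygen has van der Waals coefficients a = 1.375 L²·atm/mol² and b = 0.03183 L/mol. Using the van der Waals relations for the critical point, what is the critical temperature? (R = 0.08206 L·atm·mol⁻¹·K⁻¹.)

For a van der Waals gas, T_c = 8a/(27Rb).
T_c = 8×1.375/(27×0.08206×0.03183) = 11.000/0.070523 = 156.0 K

T_c ≈ 156.0 K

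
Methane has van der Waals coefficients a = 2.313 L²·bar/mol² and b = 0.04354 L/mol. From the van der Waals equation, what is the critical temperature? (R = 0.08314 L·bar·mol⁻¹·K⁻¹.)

T_c ≈ 189.3 K

For a van der Waals gas, T_c = 8a/(27Rb).
T_c = 8×2.313/(27×0.08314×0.04354) = 18.504/0.097738 = 189.3 K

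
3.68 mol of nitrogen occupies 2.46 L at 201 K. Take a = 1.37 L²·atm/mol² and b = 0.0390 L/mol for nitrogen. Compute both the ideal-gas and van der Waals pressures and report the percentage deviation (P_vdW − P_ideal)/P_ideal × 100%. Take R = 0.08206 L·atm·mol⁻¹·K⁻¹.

Ideal: P_ideal = nRT/V = (3.68)(0.08206)(201)/2.46 = 24.6740 atm
vdW: P = nRT/(V − nb) − a n²/V² = 60.6981/2.31648 − 18.5531/6.05160 = 26.2027 − 3.06582 = 23.1369 atm
% deviation = (23.1369 − 24.6740)/24.6740 × 100% = -6.23%

-6.23 %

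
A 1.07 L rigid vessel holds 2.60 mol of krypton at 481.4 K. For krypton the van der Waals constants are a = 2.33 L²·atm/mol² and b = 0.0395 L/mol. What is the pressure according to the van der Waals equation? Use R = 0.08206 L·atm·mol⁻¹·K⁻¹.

P ≈ 92.42 atm

P = nRT/(V − nb) − a n²/V²
nRT/(V − nb) = (2.60)(0.08206)(481.4)/(1.07 − 2.60×0.0395) = 102.71/0.96730 = 106.18 atm
a n²/V² = (2.33)(2.60)²/(1.07)² = 13.757 atm
P = 106.18 − 13.757 = 92.42 atm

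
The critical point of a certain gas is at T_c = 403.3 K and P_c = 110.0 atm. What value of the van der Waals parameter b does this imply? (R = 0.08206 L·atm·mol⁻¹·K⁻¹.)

b ≈ 0.03761 L/mol

From T_c = 8a/(27Rb) and P_c = a/(27b²): b = R T_c/(8 P_c).
b = (0.08206)(403.3)/(8×110.0) = 33.095/880.00 = 0.03761 L/mol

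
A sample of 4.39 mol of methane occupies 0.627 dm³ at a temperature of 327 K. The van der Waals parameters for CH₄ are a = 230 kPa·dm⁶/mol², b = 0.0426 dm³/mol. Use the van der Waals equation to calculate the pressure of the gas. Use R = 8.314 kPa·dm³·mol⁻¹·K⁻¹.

P ≈ 15851 kPa

P = nRT/(V − nb) − a n²/V²
nRT/(V − nb) = (4.39)(8.314)(327)/(0.627 − 4.39×0.0426) = 11935/0.43999 = 27126 kPa
a n²/V² = (230)(4.39)²/(0.627)² = 11275 kPa
P = 27126 − 11275 = 15851 kPa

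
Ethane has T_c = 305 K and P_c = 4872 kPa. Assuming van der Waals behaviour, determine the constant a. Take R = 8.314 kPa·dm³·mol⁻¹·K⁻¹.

From T_c = 8a/(27Rb) and P_c = a/(27b²): a = 27 R² T_c²/(64 P_c).
a = 27×(8.314)²×(305)²/(64×4872) = 173613496/311808 = 556.8 kPa·dm⁶/mol²

a ≈ 556.8 kPa·dm⁶/mol²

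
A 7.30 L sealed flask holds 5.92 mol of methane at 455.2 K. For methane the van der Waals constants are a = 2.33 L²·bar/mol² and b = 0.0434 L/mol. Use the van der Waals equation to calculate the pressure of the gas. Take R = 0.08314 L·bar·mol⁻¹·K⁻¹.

P = nRT/(V − nb) − a n²/V²
nRT/(V − nb) = (5.92)(0.08314)(455.2)/(7.30 − 5.92×0.0434) = 224.04/7.0431 = 31.810 bar
a n²/V² = (2.33)(5.92)²/(7.30)² = 1.5323 bar
P = 31.810 − 1.5323 = 30.28 bar

P ≈ 30.28 bar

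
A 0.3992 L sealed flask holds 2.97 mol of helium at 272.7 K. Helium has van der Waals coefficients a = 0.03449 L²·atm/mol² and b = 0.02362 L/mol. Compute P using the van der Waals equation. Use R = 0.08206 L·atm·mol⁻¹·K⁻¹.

P = nRT/(V − nb) − a n²/V²
nRT/(V − nb) = (2.97)(0.08206)(272.7)/(0.3992 − 2.97×0.02362) = 66.462/0.32905 = 201.98 atm
a n²/V² = (0.03449)(2.97)²/(0.3992)² = 1.9091 atm
P = 201.98 − 1.9091 = 200.1 atm

P ≈ 200.1 atm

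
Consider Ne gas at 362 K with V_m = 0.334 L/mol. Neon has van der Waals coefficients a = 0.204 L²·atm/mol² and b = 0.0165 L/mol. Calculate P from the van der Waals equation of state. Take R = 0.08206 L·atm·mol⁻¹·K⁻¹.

P ≈ 91.73 atm

P = RT/(V_m − b) − a/V_m²
RT/(V_m − b) = (0.08206)(362)/(0.334 − 0.0165) = 29.706/0.31750 = 93.562 atm
a/V_m² = 0.204/(0.334)² = 1.8287 atm
P = 93.562 − 1.8287 = 91.73 atm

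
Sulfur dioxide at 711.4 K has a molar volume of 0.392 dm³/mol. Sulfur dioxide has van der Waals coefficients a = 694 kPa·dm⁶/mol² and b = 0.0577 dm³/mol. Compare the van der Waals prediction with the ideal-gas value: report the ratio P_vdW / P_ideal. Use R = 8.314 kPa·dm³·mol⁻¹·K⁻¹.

Ideal: P_ideal = RT/V_m = (8.314)(711.4)/0.392 = 15088.2 kPa
vdW: P = RT/(V_m − b) − a/V_m² = 5914.58/0.334300 − 694/0.153664 = 17692.4 − 4516.35 = 13176.1 kPa
Ratio = 13176.1/15088.2 = 0.8733

P_vdW / P_ideal ≈ 0.8733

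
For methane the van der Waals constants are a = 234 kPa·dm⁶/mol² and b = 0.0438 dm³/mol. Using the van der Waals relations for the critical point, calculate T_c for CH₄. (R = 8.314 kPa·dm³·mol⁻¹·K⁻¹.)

T_c ≈ 190.4 K

For a van der Waals gas, T_c = 8a/(27Rb).
T_c = 8×234/(27×8.314×0.0438) = 1872.0/9.8321 = 190.4 K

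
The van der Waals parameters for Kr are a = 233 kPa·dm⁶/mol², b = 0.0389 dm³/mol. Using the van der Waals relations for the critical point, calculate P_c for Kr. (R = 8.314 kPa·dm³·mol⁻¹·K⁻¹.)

P_c ≈ 5703 kPa

For a van der Waals gas, P_c = a/(27b²).
P_c = 233/(27×(0.0389)²) = 233/0.040857 = 5703 kPa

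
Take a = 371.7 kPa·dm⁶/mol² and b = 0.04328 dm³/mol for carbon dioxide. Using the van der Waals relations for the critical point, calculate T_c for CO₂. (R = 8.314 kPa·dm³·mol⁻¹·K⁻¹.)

For a van der Waals gas, T_c = 8a/(27Rb).
T_c = 8×371.7/(27×8.314×0.04328) = 2973.6/9.7154 = 306.1 K

T_c ≈ 306.1 K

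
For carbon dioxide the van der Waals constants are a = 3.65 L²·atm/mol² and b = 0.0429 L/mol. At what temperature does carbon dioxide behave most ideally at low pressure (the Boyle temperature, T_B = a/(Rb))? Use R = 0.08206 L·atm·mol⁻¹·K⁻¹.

For a van der Waals gas the second virial coefficient B₂ = b − a/(RT) vanishes at T_B = a/(Rb).
T_B = 3.65/(0.08206×0.0429) = 3.65/0.0035204 = 1037 K

T_B ≈ 1037 K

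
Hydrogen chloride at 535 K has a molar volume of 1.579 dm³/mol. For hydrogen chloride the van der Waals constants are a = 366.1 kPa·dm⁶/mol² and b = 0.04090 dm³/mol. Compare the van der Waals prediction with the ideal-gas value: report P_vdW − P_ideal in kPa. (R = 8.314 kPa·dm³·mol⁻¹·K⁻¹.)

Ideal: P_ideal = RT/V_m = (8.314)(535)/1.579 = 2816.97 kPa
vdW: P = RT/(V_m − b) − a/V_m² = 4447.99/1.53810 − 366.1/2.49324 = 2891.87 − 146.837 = 2745.03 kPa
ΔP = 2745.03 − 2816.97 = -71.9 kPa

ΔP ≈ -71.9 kPa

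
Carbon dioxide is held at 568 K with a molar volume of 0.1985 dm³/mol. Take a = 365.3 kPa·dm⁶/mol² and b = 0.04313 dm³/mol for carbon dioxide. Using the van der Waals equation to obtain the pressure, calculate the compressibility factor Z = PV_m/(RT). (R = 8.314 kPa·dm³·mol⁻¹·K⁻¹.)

P = RT/(V_m − b) − a/V_m² = (8.314)(568)/(0.1985 − 0.04313) − 365.3/(0.1985)²
  = 4722.4/0.15537 − 9271.0 = 30395 − 9271.0 = 21124 kPa
Z = PV_m/(RT) = (21124)(0.1985)/((8.314)(568)) = 4193.1/4722.4 = 0.8879

Z ≈ 0.8879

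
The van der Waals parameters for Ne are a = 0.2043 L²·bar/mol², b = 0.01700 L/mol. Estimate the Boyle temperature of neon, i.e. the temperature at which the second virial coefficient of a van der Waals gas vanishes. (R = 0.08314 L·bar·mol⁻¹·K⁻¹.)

T_B ≈ 144.5 K

For a van der Waals gas the second virial coefficient B₂ = b − a/(RT) vanishes at T_B = a/(Rb).
T_B = 0.2043/(0.08314×0.01700) = 0.2043/0.0014134 = 144.5 K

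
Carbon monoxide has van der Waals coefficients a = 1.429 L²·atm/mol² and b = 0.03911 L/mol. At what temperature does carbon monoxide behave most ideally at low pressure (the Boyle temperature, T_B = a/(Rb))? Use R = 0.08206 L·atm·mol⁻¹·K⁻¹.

For a van der Waals gas the second virial coefficient B₂ = b − a/(RT) vanishes at T_B = a/(Rb).
T_B = 1.429/(0.08206×0.03911) = 1.429/0.0032094 = 445.3 K

T_B ≈ 445.3 K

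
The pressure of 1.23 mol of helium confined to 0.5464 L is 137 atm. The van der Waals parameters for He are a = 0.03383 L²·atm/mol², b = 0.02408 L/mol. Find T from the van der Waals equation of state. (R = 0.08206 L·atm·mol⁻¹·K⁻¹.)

T = (P + a n²/V²)(V − nb)/(nR)
P + a n²/V² = 137 + (0.03383)(1.23)²/(0.5464)² = 137.17 atm
V − nb = 0.5464 − (1.23)(0.02408) = 0.51678 L
T = (137.17)(0.51678)/((1.23)(0.08206)) = 702.3 K

T ≈ 702.3 K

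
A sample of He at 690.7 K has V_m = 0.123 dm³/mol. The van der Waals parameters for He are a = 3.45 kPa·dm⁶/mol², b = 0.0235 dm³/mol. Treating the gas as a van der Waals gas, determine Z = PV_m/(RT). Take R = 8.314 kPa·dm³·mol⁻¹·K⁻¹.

P = RT/(V_m − b) − a/V_m² = (8.314)(690.7)/(0.123 − 0.0235) − 3.45/(0.123)²
  = 5742.5/0.099500 − 228.04 = 57714 − 228.04 = 57486 kPa
Z = PV_m/(RT) = (57486)(0.123)/((8.314)(690.7)) = 7070.8/5742.5 = 1.231

Z ≈ 1.231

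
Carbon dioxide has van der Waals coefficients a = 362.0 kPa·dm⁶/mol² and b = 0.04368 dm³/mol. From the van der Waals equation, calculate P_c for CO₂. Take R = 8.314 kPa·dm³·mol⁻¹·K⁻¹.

For a van der Waals gas, P_c = a/(27b²).
P_c = 362.0/(27×(0.04368)²) = 362.0/0.051514 = 7027 kPa

P_c ≈ 7027 kPa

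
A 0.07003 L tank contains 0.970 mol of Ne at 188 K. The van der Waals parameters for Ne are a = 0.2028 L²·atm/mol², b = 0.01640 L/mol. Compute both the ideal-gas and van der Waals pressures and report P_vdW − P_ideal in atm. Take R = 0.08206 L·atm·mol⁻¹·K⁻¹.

ΔP ≈ 23.90 atm

Ideal: P_ideal = nRT/V = (0.970)(0.08206)(188)/0.07003 = 213.686 atm
vdW: P = nRT/(V − nb) − a n²/V² = 14.9645/0.0541220 − 0.190815/0.00490420 = 276.496 − 38.9085 = 237.588 atm
ΔP = 237.588 − 213.686 = 23.90 atm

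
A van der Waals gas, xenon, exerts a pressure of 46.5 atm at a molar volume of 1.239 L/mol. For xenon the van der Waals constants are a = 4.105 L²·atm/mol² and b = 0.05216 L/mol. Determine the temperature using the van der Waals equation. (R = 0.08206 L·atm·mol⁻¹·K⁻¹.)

T = (P + a/V_m²)(V_m − b)/R
P + a/V_m² = 46.5 + 4.105/(1.239)² = 49.174 atm
V_m − b = 1.239 − 0.05216 = 1.1868 L/mol
T = (49.174)(1.1868)/0.08206 = 711.2 K

T ≈ 711.2 K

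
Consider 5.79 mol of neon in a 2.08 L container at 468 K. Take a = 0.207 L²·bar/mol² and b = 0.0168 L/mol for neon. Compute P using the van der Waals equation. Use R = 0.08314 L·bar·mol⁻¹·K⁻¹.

P ≈ 112.0 bar

P = nRT/(V − nb) − a n²/V²
nRT/(V − nb) = (5.79)(0.08314)(468)/(2.08 − 5.79×0.0168) = 225.29/1.9827 = 113.63 bar
a n²/V² = (0.207)(5.79)²/(2.08)² = 1.6040 bar
P = 113.63 − 1.6040 = 112.0 bar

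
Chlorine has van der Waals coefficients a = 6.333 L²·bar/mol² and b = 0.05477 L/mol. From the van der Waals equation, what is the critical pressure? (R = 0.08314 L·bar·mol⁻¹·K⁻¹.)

P_c ≈ 78.19 bar

For a van der Waals gas, P_c = a/(27b²).
P_c = 6.333/(27×(0.05477)²) = 6.333/0.080993 = 78.19 bar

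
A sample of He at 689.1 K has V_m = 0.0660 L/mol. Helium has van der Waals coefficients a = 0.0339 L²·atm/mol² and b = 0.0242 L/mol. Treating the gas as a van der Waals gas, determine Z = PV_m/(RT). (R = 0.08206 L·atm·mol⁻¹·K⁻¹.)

P = RT/(V_m − b) − a/V_m² = (0.08206)(689.1)/(0.0660 − 0.0242) − 0.0339/(0.0660)²
  = 56.548/0.041800 − 7.7824 = 1352.8 − 7.7824 = 1345.0 atm
Z = PV_m/(RT) = (1345.0)(0.0660)/((0.08206)(689.1)) = 88.770/56.548 = 1.570

Z ≈ 1.570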